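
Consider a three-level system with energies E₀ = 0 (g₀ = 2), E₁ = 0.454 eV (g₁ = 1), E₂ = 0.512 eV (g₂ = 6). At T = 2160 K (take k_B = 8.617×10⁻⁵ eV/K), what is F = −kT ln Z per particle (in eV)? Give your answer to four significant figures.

k_BT = 8.617×10⁻⁵ × 2160 K = 0.186127 eV.
Eᵢ/kT = 0, 2.43919, 2.75081.
Z = Σ gᵢe^(−Eᵢ/kT) = 2·e^(−0) + 1·e^(−2.43919) + 6·e^(−2.75081) = 2.00000 + 0.0872315 + 0.383257 = 2.47049.
F = −kT ln Z = −0.186127 × ln(2.47049) = −0.186127 × 0.904417 = -0.1683 eV.

-0.1683 eV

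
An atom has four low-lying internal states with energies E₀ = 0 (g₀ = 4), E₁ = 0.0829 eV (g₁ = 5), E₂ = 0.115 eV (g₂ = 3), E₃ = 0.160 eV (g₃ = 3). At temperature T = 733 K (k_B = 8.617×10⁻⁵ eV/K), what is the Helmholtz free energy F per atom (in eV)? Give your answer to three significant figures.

-0.114 eV

k_BT = 8.617×10⁻⁵ × 733 K = 0.063163 eV.
Eᵢ/kT = 0, 1.3125, 1.8207, 2.5331.
Z = Σ gᵢe^(−Eᵢ/kT) = 4·e^(−0) + 5·e^(−1.3125) + 3·e^(−1.8207) + 3·e^(−2.5331) = 4.0000 + 1.3457 + 0.48574 + 0.23824 = 6.0697.
F = −kT ln Z = −0.063163 × ln(6.0697) = −0.063163 × 1.8033 = -0.114 eV.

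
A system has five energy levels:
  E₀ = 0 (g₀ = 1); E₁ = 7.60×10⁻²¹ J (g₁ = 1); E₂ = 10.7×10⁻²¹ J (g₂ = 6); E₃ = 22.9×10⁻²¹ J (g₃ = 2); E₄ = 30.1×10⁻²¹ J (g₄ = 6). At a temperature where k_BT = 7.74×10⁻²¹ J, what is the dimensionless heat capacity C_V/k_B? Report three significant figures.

0.849

Eᵢ/kT = 0, 0.98191, 1.3824, 2.9587, 3.8889.
Z = Σ gᵢe^(−Eᵢ/kT) = 1·e^(−0) + 1·e^(−0.98191) + 6·e^(−1.3824) + 2·e^(−2.9587) + 6·e^(−3.8889) = 1.0000 + 0.37459 + 1.5059 + 0.10377 + 0.12281 = 3.1071.
⟨E⟩ = 8.0567, ⟨E²⟩ = 115.78.
C_V/k_B = (⟨E²⟩ − ⟨E⟩²)/(kT)² = (115.78 − 64.910)/59.908 = 0.849.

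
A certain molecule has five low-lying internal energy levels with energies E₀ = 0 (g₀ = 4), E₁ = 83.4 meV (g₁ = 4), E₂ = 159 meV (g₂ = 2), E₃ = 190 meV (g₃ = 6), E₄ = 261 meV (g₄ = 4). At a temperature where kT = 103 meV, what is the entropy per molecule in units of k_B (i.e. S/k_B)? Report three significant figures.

Eᵢ/kT = 0, 0.80971, 1.5437, 1.8447, 2.5340.
Z = Σ gᵢe^(−Eᵢ/kT) = 4·e^(−0) + 4·e^(−0.80971) + 2·e^(−1.5437) + 6·e^(−1.8447) + 4·e^(−2.5340) = 4.0000 + 1.7799 + 0.42718 + 0.94844 + 0.31736 = 7.4729.
⟨E⟩ = Σ EᵢPᵢ = 64.152 meV.
S/k_B = ln Z + ⟨E⟩/kT = ln(7.4729) + 64.152/103 = 2.0113 + 0.62283 = 2.63.

2.63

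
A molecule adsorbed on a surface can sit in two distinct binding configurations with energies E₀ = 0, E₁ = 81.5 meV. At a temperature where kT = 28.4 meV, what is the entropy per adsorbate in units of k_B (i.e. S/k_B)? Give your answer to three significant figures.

0.209

Eᵢ/kT = 0, 2.8697.
Z = Σ e^(−Eᵢ/kT) = e^(−0) + e^(−2.8697) = 1.0000 + 0.056716 = 1.0567.
⟨E⟩ = Σ EᵢPᵢ = 4.3743 meV.
S/k_B = ln Z + ⟨E⟩/kT = ln(1.0567) + 4.3743/28.4 = 0.055151 + 0.15402 = 0.209.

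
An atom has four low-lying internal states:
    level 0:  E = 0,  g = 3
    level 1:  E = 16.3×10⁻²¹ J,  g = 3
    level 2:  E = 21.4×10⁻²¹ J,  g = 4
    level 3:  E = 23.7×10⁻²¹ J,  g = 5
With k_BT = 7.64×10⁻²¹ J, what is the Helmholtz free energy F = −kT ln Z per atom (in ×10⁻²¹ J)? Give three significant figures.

Eᵢ/kT = 0, 2.1335, 2.8010, 3.1021.
Z = Σ gᵢe^(−Eᵢ/kT) = 3·e^(−0) + 3·e^(−2.1335) + 4·e^(−2.8010) + 5·e^(−3.1021) = 3.0000 + 0.35527 + 0.24300 + 0.22477 = 3.8230.
F = −kT ln Z = −7.64 × ln(3.8230) = −7.64 × 1.3410 = -10.2 ×10⁻²¹ J.

-10.2 ×10⁻²¹ J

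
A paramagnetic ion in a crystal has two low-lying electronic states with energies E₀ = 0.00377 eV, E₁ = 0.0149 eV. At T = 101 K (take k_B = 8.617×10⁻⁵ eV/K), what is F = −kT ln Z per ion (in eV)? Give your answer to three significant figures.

k_BT = 8.617×10⁻⁵ × 101 K = 0.0087032 eV.
Eᵢ/kT = 0.43317, 1.7120.
Z = Σ e^(−Eᵢ/kT) = e^(−0.43317) + e^(−1.7120) = 0.64845 + 0.18050 = 0.82895.
F = −kT ln Z = −0.0087032 × ln(0.82895) = −0.0087032 × -0.18760 = 0.00163 eV.

0.00163 eV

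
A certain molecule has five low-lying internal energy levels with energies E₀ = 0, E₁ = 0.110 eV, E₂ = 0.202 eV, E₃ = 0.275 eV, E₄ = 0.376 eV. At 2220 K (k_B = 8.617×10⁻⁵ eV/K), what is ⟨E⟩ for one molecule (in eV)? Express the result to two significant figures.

0.11 eV

k_BT = 8.617×10⁻⁵ × 2220 K = 0.1913 eV.
Eᵢ/kT = 0, 0.5750, 1.056, 1.438, 1.965.
Z = Σ e^(−Eᵢ/kT) = e^(−0) + e^(−0.5750) + e^(−1.056) + e^(−1.438) + e^(−1.965) = 1.000 + 0.5627 + 0.3478 + 0.2374 + 0.1402 = 2.288.
⟨E⟩ = Σ Eᵢ e^(−Eᵢ/kT) / Z = (0·1.000 + 0.110·0.5627 + 0.202·0.3478 + 0.275·0.2374 + 0.376·0.1402) / 2.288 = 0.11 eV.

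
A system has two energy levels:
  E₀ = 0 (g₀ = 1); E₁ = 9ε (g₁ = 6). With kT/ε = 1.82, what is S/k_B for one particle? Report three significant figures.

0.244

Eᵢ/kT = 0, 4.9451.
Z = Σ gᵢe^(−Eᵢ/kT) = 1·e^(−0) + 6·e^(−4.9451) = 1.0000 + 0.042709 = 1.0427.
⟨E⟩ = Σ EᵢPᵢ = 0.36864 ε.
S/k_B = ln Z + ⟨E⟩/kT = ln(1.0427) + 0.36864/1.82 = 0.041814 + 0.20255 = 0.244.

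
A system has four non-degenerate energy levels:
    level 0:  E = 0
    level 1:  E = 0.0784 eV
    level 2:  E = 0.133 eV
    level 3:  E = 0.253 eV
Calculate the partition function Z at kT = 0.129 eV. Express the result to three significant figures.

Eᵢ/kT = 0, 0.60775, 1.0310, 1.9612.
Z = Σ e^(−Eᵢ/kT) = e^(−0) + e^(−0.60775) + e^(−1.0310) + e^(−1.9612) = 1.0000 + 0.54457 + 0.35665 + 0.14069 = 2.0419.

Z = 2.04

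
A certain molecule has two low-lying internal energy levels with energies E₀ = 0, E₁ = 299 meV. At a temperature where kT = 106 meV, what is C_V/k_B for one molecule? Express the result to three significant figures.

Eᵢ/kT = 0, 2.8208.
Z = Σ e^(−Eᵢ/kT) = e^(−0) + e^(−2.8208) = 1.0000 + 0.059558 = 1.0596.
⟨E⟩ = 16.806 meV, ⟨E²⟩ = 5025.1 meV².
C_V/k_B = (⟨E²⟩ − ⟨E⟩²)/(kT)² = (5025.1 − 282.44)/11236 = 0.422.

0.422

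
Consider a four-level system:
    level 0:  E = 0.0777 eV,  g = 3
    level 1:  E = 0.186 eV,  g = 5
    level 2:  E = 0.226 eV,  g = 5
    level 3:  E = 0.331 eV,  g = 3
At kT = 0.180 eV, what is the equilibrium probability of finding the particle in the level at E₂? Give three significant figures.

0.253

Eᵢ/kT = 0.43167, 1.0333, 1.2556, 1.8389.
Z = Σ gᵢe^(−Eᵢ/kT) = 3·e^(−0.43167) + 5·e^(−1.0333) + 5·e^(−1.2556) + 3·e^(−1.8389) = 1.9483 + 1.7792 + 1.4245 + 0.47698 = 5.6290.
P₂ = g₂ e^(−E₂/kT) / Z = 1.4245/5.6290 = 0.253.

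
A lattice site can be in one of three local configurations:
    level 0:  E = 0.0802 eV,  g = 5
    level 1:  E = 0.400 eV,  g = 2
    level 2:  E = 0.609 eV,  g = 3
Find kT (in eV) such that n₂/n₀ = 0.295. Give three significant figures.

0.745 eV

n₂/n₀ = (g₂/g₀) exp[−(E₂−E₀)/kT] = 0.295.
⇒ (E₂−E₀)/kT = ln((3/5)/0.295) = ln(2.0339) = 0.70996.
kT = 0.5288 eV / 0.70996 = 0.745 eV.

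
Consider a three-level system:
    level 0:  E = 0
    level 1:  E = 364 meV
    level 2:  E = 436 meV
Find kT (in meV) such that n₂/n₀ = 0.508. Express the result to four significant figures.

643.8 meV

n₂/n₀ = exp[−(E₂−E₀)/kT] = 0.508.
⇒ (E₂−E₀)/kT = ln(1/0.508) = ln(1.96850) = 0.677272.
kT = 436 meV / 0.677272 = 643.8 meV.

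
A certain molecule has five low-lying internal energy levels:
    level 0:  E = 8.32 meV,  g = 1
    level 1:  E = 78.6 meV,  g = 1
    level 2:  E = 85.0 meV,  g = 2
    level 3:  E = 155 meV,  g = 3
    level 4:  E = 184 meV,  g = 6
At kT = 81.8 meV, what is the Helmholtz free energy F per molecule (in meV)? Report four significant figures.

-91.94 meV

Eᵢ/kT = 0.101711, 0.960880, 1.03912, 1.89487, 2.24939.
Z = Σ gᵢe^(−Eᵢ/kT) = 1·e^(−0.101711) + 1·e^(−0.960880) + 2·e^(−1.03912) + 3·e^(−1.89487) + 6·e^(−2.24939) = 0.903291 + 0.382556 + 0.707532 + 0.451014 + 0.632781 = 3.07717.
F = −kT ln Z = −81.8 × ln(3.07717) = −81.8 × 1.12401 = -91.94 meV.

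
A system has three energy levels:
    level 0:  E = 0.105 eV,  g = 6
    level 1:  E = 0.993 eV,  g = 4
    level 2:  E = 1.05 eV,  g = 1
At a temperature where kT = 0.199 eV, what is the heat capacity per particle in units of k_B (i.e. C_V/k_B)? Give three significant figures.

0.182

Eᵢ/kT = 0.52764, 4.9899, 5.2764.
Z = Σ gᵢe^(−Eᵢ/kT) = 6·e^(−0.52764) + 4·e^(−4.9899) + 1·e^(−5.2764) = 3.5400 + 0.027225 + 0.0051108 = 3.5723.
⟨E⟩ = 0.11312 eV, ⟨E²⟩ = 0.020017 eV².
C_V/k_B = (⟨E²⟩ − ⟨E⟩²)/(kT)² = (0.020017 − 0.012796)/0.039601 = 0.182.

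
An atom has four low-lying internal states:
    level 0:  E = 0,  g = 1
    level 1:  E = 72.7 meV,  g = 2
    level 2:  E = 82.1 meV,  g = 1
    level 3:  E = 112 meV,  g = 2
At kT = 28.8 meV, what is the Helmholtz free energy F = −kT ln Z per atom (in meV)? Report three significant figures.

Eᵢ/kT = 0, 2.5243, 2.8507, 3.8889.
Z = Σ gᵢe^(−Eᵢ/kT) = 1·e^(−0) + 2·e^(−2.5243) + 1·e^(−2.8507) + 2·e^(−3.8889) = 1.0000 + 0.16023 + 0.057804 + 0.040936 = 1.2590.
F = −kT ln Z = −28.8 × ln(1.2590) = −28.8 × 0.23032 = -6.63 meV.

-6.63 meV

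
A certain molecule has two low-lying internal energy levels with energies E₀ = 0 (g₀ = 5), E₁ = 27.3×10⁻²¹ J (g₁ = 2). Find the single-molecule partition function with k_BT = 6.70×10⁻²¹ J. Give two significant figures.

Eᵢ/kT = 0, 4.075.
Z = Σ gᵢe^(−Eᵢ/kT) = 5·e^(−0) + 2·e^(−4.075) = 5.000 + 0.03398 = 5.034.

Z = 5.0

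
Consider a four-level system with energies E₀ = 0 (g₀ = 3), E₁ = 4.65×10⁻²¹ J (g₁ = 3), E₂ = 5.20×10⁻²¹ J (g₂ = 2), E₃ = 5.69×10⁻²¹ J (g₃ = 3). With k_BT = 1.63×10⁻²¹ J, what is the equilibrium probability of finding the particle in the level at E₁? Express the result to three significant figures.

0.0517

Eᵢ/kT = 0, 2.8528, 3.1902, 3.4908.
Z = Σ gᵢe^(−Eᵢ/kT) = 3·e^(−0) + 3·e^(−2.8528) + 2·e^(−3.1902) + 3·e^(−3.4908) = 3.0000 + 0.17305 + 0.082327 + 0.091429 = 3.3468.
P₁ = g₁ e^(−E₁/kT) / Z = 0.17305/3.3468 = 0.0517.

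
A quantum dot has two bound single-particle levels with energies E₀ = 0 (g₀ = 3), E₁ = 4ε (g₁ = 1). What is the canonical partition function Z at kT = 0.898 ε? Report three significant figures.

Eᵢ/kT = 0, 4.4543.
Z = Σ gᵢe^(−Eᵢ/kT) = 3·e^(−0) + 1·e^(−4.4543) = 3.0000 + 0.011628 = 3.0116.

Z = 3.01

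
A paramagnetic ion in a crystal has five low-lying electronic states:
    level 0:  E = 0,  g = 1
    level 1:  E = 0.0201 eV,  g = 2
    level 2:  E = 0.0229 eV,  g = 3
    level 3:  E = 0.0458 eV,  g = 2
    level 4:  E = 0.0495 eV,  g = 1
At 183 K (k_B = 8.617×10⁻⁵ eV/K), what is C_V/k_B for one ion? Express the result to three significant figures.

0.729

k_BT = 8.617×10⁻⁵ × 183 K = 0.015769 eV.
Eᵢ/kT = 0, 1.2747, 1.4522, 2.9044, 3.1391.
Z = Σ gᵢe^(−Eᵢ/kT) = 1·e^(−0) + 2·e^(−1.2747) + 3·e^(−1.4522) + 2·e^(−2.9044) + 1·e^(−3.1391) = 1.0000 + 0.55903 + 0.70216 + 0.10956 + 0.043322 = 2.4141.
⟨E⟩ = 0.014282 eV, ⟨E²⟩ = 0.00038525 eV².
C_V/k_B = (⟨E²⟩ − ⟨E⟩²)/(kT)² = (0.00038525 − 0.00020398)/0.00024866 = 0.729.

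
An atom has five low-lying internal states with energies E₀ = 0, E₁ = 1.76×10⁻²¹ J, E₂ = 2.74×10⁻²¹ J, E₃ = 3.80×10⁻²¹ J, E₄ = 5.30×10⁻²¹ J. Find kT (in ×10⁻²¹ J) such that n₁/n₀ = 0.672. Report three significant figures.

4.43 ×10⁻²¹ J

n₁/n₀ = exp[−(E₁−E₀)/kT] = 0.672.
⇒ (E₁−E₀)/kT = ln(1/0.672) = ln(1.4881) = 0.39750.
kT = 1.76 ×10⁻²¹ J / 0.39750 = 4.43 ×10⁻²¹ J.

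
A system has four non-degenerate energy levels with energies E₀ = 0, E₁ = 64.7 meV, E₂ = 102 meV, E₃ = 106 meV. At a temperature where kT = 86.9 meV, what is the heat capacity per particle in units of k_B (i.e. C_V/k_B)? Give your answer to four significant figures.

Eᵢ/kT = 0, 0.744534, 1.17376, 1.21979.
Z = Σ e^(−Eᵢ/kT) = e^(−0) + e^(−0.744534) + e^(−1.17376) + e^(−1.21979) = 1.00000 + 0.474956 + 0.309202 + 0.295292 = 2.07945.
⟨E⟩ = 44.9971 meV, ⟨E²⟩ = 4098.70 meV².
C_V/k_B = (⟨E²⟩ − ⟨E⟩²)/(kT)² = (4098.70 − 2024.74)/7551.61 = 0.2746.

0.2746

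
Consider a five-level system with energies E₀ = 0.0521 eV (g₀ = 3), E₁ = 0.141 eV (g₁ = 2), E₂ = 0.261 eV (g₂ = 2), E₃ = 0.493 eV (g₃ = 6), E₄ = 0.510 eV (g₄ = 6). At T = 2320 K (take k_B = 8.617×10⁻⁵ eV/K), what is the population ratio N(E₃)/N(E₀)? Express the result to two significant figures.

0.22

k_BT = 8.617×10⁻⁵ × 2320 K = 0.1999 eV.
n₃/n₀ = (g₃/g₀) exp[−(E₃−E₀)/kT] = (6/3) × exp(−(0.4409 eV)/(0.1999 eV)) = (6/3) × exp(-2.206) = 0.22.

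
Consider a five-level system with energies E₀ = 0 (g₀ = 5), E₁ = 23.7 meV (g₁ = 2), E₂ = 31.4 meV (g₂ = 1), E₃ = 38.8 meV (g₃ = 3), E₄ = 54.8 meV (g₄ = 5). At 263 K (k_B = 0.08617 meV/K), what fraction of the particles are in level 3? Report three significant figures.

k_BT = 0.08617 × 263 K = 22.663 meV.
Eᵢ/kT = 0, 1.0458, 1.3855, 1.7120, 2.4180.
Z = Σ gᵢe^(−Eᵢ/kT) = 5·e^(−0) + 2·e^(−1.0458) + 1·e^(−1.3855) + 3·e^(−1.7120) + 5·e^(−2.4180) = 5.0000 + 0.70282 + 0.25020 + 0.54151 + 0.44550 = 6.9400.
P₃ = g₃ e^(−E₃/kT) / Z = 0.54151/6.9400 = 0.0780.

0.0780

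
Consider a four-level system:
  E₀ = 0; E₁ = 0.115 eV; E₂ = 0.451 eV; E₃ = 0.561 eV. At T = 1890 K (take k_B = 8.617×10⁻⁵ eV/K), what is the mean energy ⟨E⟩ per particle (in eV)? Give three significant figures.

0.0648 eV

k_BT = 8.617×10⁻⁵ × 1890 K = 0.16286 eV.
Eᵢ/kT = 0, 0.70613, 2.7692, 3.4447.
Z = Σ e^(−Eᵢ/kT) = e^(−0) + e^(−0.70613) + e^(−2.7692) + e^(−3.4447) = 1.0000 + 0.49355 + 0.062712 + 0.031914 = 1.5882.
⟨E⟩ = Σ Eᵢ e^(−Eᵢ/kT) / Z = (0·1.0000 + 0.115·0.49355 + 0.451·0.062712 + 0.561·0.031914) / 1.5882 = 0.0648 eV.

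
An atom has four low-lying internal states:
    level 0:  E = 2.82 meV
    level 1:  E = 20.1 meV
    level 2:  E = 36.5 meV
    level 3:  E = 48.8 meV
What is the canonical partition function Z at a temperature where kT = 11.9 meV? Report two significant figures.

Eᵢ/kT = 0.2370, 1.689, 3.067, 4.101.
Z = Σ e^(−Eᵢ/kT) = e^(−0.2370) + e^(−1.689) + e^(−3.067) + e^(−4.101) = 0.7890 + 0.1847 + 0.04656 + 0.01656 = 1.037.

Z = 1.0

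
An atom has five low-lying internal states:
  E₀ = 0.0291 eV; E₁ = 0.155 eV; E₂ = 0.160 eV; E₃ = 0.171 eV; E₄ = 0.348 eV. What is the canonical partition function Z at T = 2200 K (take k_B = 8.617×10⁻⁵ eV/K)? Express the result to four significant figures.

k_BT = 8.617×10⁻⁵ × 2200 K = 0.189574 eV.
Eᵢ/kT = 0.153502, 0.817623, 0.843998, 0.902022, 1.83569.
Z = Σ e^(−Eᵢ/kT) = e^(−0.153502) + e^(−0.817623) + e^(−0.843998) + e^(−0.902022) + e^(−1.83569) = 0.857699 + 0.441480 + 0.429988 + 0.405748 + 0.159503 = 2.29442.

Z = 2.294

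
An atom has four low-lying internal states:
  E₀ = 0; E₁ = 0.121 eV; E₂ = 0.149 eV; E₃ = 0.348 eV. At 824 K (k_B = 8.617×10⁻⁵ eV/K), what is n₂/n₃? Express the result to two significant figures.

k_BT = 8.617×10⁻⁵ × 824 K = 0.07100 eV.
n₂/n₃ = exp[−(E₂−E₃)/kT] = exp(−(-0.199 eV)/(0.07100 eV)) = exp(2.803) = 16.

16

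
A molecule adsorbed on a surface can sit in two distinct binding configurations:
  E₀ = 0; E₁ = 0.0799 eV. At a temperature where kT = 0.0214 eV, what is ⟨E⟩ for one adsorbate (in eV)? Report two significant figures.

0.0019 eV

Eᵢ/kT = 0, 3.734.
Z = Σ e^(−Eᵢ/kT) = e^(−0) + e^(−3.734) = 1.000 + 0.02390 = 1.024.
⟨E⟩ = Σ Eᵢ e^(−Eᵢ/kT) / Z = (0·1.000 + 0.0799·0.02390) / 1.024 = 0.0019 eV.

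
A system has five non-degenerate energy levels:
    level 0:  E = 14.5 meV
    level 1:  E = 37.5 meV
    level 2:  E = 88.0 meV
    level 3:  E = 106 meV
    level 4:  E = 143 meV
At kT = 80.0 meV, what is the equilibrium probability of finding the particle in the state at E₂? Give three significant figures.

0.150

Eᵢ/kT = 0.18125, 0.46875, 1.1000, 1.3250, 1.7875.
Z = Σ e^(−Eᵢ/kT) = e^(−0.18125) + e^(−0.46875) + e^(−1.1000) + e^(−1.3250) + e^(−1.7875) = 0.83423 + 0.62578 + 0.33287 + 0.26580 + 0.16738 = 2.2261.
P₂ = e^(−E₂/kT) / Z = 0.33287/2.2261 = 0.150.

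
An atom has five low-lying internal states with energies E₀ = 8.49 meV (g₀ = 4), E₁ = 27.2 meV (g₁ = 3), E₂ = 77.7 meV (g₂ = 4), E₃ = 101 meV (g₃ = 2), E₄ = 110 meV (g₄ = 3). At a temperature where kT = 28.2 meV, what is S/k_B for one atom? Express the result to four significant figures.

2.198

Eᵢ/kT = 0.301064, 0.964539, 2.75532, 3.58156, 3.90071.
Z = Σ gᵢe^(−Eᵢ/kT) = 4·e^(−0.301064) + 3·e^(−0.964539) + 4·e^(−2.75532) + 2·e^(−3.58156) + 3·e^(−3.90071) = 2.96012 + 1.14348 + 0.254355 + 0.0556645 + 0.0606826 = 4.47430.
⟨E⟩ = Σ EᵢPᵢ = 19.7337 meV.
S/k_B = ln Z + ⟨E⟩/kT = ln(4.47430) + 19.7337/28.2 = 1.49835 + 0.699777 = 2.198.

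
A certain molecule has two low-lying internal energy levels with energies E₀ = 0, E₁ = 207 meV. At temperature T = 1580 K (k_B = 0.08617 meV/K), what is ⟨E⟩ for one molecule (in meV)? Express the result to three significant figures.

k_BT = 0.08617 × 1580 K = 136.15 meV.
Eᵢ/kT = 0, 1.5204.
Z = Σ e^(−Eᵢ/kT) = e^(−0) + e^(−1.5204) = 1.0000 + 0.21862 = 1.2186.
⟨E⟩ = Σ Eᵢ e^(−Eᵢ/kT) / Z = (0·1.0000 + 207·0.21862) / 1.2186 = 37.1 meV.

37.1 meV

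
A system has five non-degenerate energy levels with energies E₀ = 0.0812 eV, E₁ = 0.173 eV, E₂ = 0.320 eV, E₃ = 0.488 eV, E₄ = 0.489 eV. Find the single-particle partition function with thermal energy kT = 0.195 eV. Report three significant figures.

Eᵢ/kT = 0.41641, 0.88718, 1.6410, 2.5026, 2.5077.
Z = Σ e^(−Eᵢ/kT) = e^(−0.41641) + e^(−0.88718) + e^(−1.6410) + e^(−2.5026) + e^(−2.5077) = 0.65941 + 0.41182 + 0.19379 + 0.081872 + 0.081455 = 1.4283.

Z = 1.43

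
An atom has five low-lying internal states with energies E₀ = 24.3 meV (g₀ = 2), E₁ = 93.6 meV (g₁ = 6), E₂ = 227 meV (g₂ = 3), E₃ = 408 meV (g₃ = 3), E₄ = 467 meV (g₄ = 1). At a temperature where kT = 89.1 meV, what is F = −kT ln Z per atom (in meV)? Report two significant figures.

Eᵢ/kT = 0.2727, 1.051, 2.548, 4.579, 5.241.
Z = Σ gᵢe^(−Eᵢ/kT) = 2·e^(−0.2727) + 6·e^(−1.051) + 3·e^(−2.548) + 3·e^(−4.579) + 1·e^(−5.241) = 1.523 + 2.098 + 0.2347 + 0.03080 + 0.005295 = 3.892.
F = −kT ln Z = −89.1 × ln(3.892) = −89.1 × 1.359 = -120 meV.

-120 meV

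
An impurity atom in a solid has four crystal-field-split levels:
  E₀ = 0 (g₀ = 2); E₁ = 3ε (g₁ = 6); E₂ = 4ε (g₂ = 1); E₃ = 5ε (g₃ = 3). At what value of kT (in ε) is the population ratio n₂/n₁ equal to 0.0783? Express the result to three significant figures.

n₂/n₁ = (g₂/g₁) exp[−(E₂−E₁)/kT] = 0.0783.
⇒ (E₂−E₁)/kT = ln((1/6)/0.0783) = ln(2.1286) = 0.75546.
kT = 1ε / 0.75546 = 1.32 ε.

1.32 ε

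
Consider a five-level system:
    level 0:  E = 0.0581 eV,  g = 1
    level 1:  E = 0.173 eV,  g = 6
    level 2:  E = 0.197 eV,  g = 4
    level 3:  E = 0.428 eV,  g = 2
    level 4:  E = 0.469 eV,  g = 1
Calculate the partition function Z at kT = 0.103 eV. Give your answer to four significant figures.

Eᵢ/kT = 0.564078, 1.67961, 1.91262, 4.15534, 4.55340.
Z = Σ gᵢe^(−Eᵢ/kT) = 1·e^(−0.564078) + 6·e^(−1.67961) + 4·e^(−1.91262) + 2·e^(−4.15534) + 1·e^(−4.55340) = 0.568884 + 1.11868 + 0.590772 + 0.0313609 + 0.0105313 = 2.32023.

Z = 2.320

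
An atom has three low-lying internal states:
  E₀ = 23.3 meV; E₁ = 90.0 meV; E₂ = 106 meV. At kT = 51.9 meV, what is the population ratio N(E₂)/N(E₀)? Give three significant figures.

n₂/n₀ = exp[−(E₂−E₀)/kT] = exp(−(82.7 meV)/(51.9 meV)) = exp(-1.5934) = 0.203.

0.203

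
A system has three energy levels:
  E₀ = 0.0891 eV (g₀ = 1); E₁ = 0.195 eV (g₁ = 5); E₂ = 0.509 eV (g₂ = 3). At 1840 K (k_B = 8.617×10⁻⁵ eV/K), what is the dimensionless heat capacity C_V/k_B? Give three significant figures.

0.334

k_BT = 8.617×10⁻⁵ × 1840 K = 0.15855 eV.
Eᵢ/kT = 0.56197, 1.2299, 3.2103.
Z = Σ gᵢe^(−Eᵢ/kT) = 1·e^(−0.56197) + 5·e^(−1.2299) + 3·e^(−3.2103) = 0.57008 + 1.4616 + 0.12103 = 2.1527.
⟨E⟩ = 0.18461 eV, ⟨E²⟩ = 0.042486 eV².
C_V/k_B = (⟨E²⟩ − ⟨E⟩²)/(kT)² = (0.042486 − 0.034081)/0.025138 = 0.334.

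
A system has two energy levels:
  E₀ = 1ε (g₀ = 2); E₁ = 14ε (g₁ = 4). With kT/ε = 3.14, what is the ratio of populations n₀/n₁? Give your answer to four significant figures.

n₀/n₁ = (g₀/g₁) exp[−(E₀−E₁)/kT] = (2/4) × exp(−(-13ε)/(3.14ε)) = (2/4) × exp(4.14013) = 31.41.

31.41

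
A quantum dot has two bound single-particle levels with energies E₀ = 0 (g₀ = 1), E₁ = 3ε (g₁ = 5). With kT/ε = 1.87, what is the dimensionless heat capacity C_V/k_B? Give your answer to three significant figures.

Eᵢ/kT = 0, 1.6043.
Z = Σ gᵢe^(−Eᵢ/kT) = 1·e^(−0) + 5·e^(−1.6043) = 1.0000 + 1.0052 = 2.0052.
⟨E⟩ = 1.5039 ε, ⟨E²⟩ = 4.5117 ε².
C_V/k_B = (⟨E²⟩ − ⟨E⟩²)/(kT)² = (4.5117 − 2.2617)/3.4969 = 0.643.

0.643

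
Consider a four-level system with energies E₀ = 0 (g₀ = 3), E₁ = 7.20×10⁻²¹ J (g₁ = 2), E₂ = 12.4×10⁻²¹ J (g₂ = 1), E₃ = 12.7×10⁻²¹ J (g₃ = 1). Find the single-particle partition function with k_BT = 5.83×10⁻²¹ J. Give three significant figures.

Eᵢ/kT = 0, 1.2350, 2.1269, 2.1784.
Z = Σ gᵢe^(−Eᵢ/kT) = 3·e^(−0) + 2·e^(−1.2350) + 1·e^(−2.1269) + 1·e^(−2.1784) = 3.0000 + 0.58167 + 0.11921 + 0.11322 = 3.8141.

Z = 3.81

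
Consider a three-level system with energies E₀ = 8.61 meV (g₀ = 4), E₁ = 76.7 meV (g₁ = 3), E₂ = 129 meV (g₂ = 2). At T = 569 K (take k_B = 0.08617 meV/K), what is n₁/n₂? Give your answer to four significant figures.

4.359

k_BT = 0.08617 × 569 K = 49.0307 meV.
n₁/n₂ = (g₁/g₂) exp[−(E₁−E₂)/kT] = (3/2) × exp(−(-52.3 meV)/(49.0307 meV)) = (3/2) × exp(1.06668) = 4.359.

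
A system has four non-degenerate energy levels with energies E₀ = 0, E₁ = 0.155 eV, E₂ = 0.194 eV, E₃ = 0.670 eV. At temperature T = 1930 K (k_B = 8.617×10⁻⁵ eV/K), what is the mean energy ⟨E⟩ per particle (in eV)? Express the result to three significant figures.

k_BT = 8.617×10⁻⁵ × 1930 K = 0.16631 eV.
Eᵢ/kT = 0, 0.93199, 1.1665, 4.0286.
Z = Σ e^(−Eᵢ/kT) = e^(−0) + e^(−0.93199) + e^(−1.1665) + e^(−4.0286) = 1.0000 + 0.39377 + 0.31146 + 0.017799 = 1.7230.
⟨E⟩ = Σ Eᵢ e^(−Eᵢ/kT) / Z = (0·1.0000 + 0.155·0.39377 + 0.194·0.31146 + 0.670·0.017799) / 1.7230 = 0.0774 eV.

0.0774 eV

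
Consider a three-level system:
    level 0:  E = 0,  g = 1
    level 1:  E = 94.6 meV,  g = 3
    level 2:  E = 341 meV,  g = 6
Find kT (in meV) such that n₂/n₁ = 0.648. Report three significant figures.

n₂/n₁ = (g₂/g₁) exp[−(E₂−E₁)/kT] = 0.648.
⇒ (E₂−E₁)/kT = ln((6/3)/0.648) = ln(3.0864) = 1.1270.
kT = 246.4 meV / 1.1270 = 219 meV.

219 meV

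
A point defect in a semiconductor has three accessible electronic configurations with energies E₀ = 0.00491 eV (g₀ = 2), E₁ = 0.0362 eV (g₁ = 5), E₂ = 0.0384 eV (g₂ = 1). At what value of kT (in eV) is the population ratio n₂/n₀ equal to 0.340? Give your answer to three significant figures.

0.0868 eV

n₂/n₀ = (g₂/g₀) exp[−(E₂−E₀)/kT] = 0.340.
⇒ (E₂−E₀)/kT = ln((1/2)/0.340) = ln(1.4706) = 0.38567.
kT = 0.03349 eV / 0.38567 = 0.0868 eV.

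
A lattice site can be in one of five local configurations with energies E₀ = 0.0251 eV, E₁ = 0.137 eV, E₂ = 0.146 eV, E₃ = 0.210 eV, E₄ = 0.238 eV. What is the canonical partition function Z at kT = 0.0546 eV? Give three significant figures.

Z = 0.816

Eᵢ/kT = 0.45971, 2.5092, 2.6740, 3.8462, 4.3590.
Z = Σ e^(−Eᵢ/kT) = e^(−0.45971) + e^(−2.5092) + e^(−2.6740) + e^(−3.8462) + e^(−4.3590) = 0.63147 + 0.081333 + 0.068976 + 0.021361 + 0.012791 = 0.81593.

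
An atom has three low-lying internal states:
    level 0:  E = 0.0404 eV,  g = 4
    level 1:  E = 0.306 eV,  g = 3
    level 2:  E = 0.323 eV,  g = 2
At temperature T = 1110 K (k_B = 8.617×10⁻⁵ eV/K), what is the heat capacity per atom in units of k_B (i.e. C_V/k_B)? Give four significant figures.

0.5104

k_BT = 8.617×10⁻⁵ × 1110 K = 0.0956487 eV.
Eᵢ/kT = 0.422379, 3.19921, 3.37694.
Z = Σ gᵢe^(−Eᵢ/kT) = 4·e^(−0.422379) + 3·e^(−3.19921) + 2·e^(−3.37694) = 2.62194 + 0.122383 + 0.0683036 = 2.81263.
⟨E⟩ = 0.0588196 eV, ⟨E²⟩ = 0.00812938 eV².
C_V/k_B = (⟨E²⟩ − ⟨E⟩²)/(kT)² = (0.00812938 − 0.00345975)/0.00914867 = 0.5104.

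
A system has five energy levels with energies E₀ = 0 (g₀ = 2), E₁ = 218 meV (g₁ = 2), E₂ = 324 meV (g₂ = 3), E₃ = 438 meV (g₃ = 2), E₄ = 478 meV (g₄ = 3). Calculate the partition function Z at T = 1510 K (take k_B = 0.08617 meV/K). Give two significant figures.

k_BT = 0.08617 × 1510 K = 130.1 meV.
Eᵢ/kT = 0, 1.676, 2.490, 3.367, 3.674.
Z = Σ gᵢe^(−Eᵢ/kT) = 2·e^(−0) + 2·e^(−1.676) + 3·e^(−2.490) + 2·e^(−3.367) + 3·e^(−3.674) = 2.000 + 0.3742 + 0.2487 + 0.06899 + 0.07612 = 2.768.

Z = 2.8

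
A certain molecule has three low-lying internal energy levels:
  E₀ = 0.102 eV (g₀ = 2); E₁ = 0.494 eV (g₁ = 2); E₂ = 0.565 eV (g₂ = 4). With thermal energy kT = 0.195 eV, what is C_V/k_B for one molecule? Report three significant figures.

Eᵢ/kT = 0.52308, 2.5333, 2.8974.
Z = Σ gᵢe^(−Eᵢ/kT) = 2·e^(−0.52308) + 2·e^(−2.5333) + 4·e^(−2.8974) = 1.1854 + 0.15879 + 0.22067 = 1.5649.
⟨E⟩ = 0.20706 eV, ⟨E²⟩ = 0.077658 eV².
C_V/k_B = (⟨E²⟩ − ⟨E⟩²)/(kT)² = (0.077658 − 0.042874)/0.038025 = 0.915.

0.915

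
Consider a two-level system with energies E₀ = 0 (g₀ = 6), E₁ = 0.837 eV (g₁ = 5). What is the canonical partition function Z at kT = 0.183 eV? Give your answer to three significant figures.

Z = 6.05

Eᵢ/kT = 0, 4.5738.
Z = Σ gᵢe^(−Eᵢ/kT) = 6·e^(−0) + 5·e^(−4.5738) = 6.0000 + 0.051593 = 6.0516.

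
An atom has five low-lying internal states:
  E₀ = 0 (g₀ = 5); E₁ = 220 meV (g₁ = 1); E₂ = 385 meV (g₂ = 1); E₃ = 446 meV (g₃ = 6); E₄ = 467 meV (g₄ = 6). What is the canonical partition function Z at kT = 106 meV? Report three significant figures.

Z = 5.31

Eᵢ/kT = 0, 2.0755, 3.6321, 4.2075, 4.4057.
Z = Σ gᵢe^(−Eᵢ/kT) = 5·e^(−0) + 1·e^(−2.0755) + 1·e^(−3.6321) + 6·e^(−4.2075) + 6·e^(−4.4057) = 5.0000 + 0.12549 + 0.026461 + 0.089301 + 0.073245 = 5.3145.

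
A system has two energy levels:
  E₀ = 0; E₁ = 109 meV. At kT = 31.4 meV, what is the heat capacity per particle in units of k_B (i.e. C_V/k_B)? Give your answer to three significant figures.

0.352

Eᵢ/kT = 0, 3.4713.
Z = Σ e^(−Eᵢ/kT) = e^(−0) + e^(−3.4713) = 1.0000 + 0.031077 = 1.0311.
⟨E⟩ = 3.2852 meV, ⟨E²⟩ = 358.09 meV².
C_V/k_B = (⟨E²⟩ − ⟨E⟩²)/(kT)² = (358.09 − 10.793)/985.96 = 0.352.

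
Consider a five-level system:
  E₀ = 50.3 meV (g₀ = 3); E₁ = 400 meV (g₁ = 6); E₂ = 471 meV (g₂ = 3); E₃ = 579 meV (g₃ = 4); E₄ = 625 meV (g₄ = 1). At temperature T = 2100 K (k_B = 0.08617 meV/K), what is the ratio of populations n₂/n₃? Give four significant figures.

1.362

k_BT = 0.08617 × 2100 K = 180.957 meV.
n₂/n₃ = (g₂/g₃) exp[−(E₂−E₃)/kT] = (3/4) × exp(−(-108 meV)/(180.957 meV)) = (3/4) × exp(0.596827) = 1.362.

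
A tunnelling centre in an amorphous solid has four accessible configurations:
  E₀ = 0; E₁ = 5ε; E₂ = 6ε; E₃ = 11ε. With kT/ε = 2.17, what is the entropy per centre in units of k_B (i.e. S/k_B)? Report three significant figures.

0.529

Eᵢ/kT = 0, 2.3041, 2.7650, 5.0691.
Z = Σ e^(−Eᵢ/kT) = e^(−0) + e^(−2.3041) + e^(−2.7650) + e^(−5.0691) = 1.0000 + 0.099849 + 0.062976 + 0.0062881 = 1.1691.
⟨E⟩ = Σ EᵢPᵢ = 0.80940 ε.
S/k_B = ln Z + ⟨E⟩/kT = ln(1.1691) + 0.80940/2.17 = 0.15623 + 0.37300 = 0.529.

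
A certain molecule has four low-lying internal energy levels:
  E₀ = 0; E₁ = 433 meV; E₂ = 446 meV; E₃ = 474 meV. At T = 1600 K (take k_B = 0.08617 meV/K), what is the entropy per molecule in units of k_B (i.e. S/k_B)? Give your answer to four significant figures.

0.4438

k_BT = 0.08617 × 1600 K = 137.872 meV.
Eᵢ/kT = 0, 3.14059, 3.23488, 3.43797.
Z = Σ e^(−Eᵢ/kT) = e^(−0) + e^(−3.14059) + e^(−3.23488) + e^(−3.43797) = 1.00000 + 0.0432573 + 0.0393649 + 0.0321298 = 1.11475.
⟨E⟩ = Σ EᵢPᵢ = 46.2137 meV.
S/k_B = ln Z + ⟨E⟩/kT = ln(1.11475) + 46.2137/137.872 = 0.108630 + 0.335193 = 0.4438.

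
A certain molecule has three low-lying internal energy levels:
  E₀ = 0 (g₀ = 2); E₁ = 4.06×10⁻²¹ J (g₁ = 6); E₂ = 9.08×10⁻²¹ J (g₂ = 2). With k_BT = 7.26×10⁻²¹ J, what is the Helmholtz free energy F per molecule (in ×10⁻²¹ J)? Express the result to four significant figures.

-13.01 ×10⁻²¹ J

Eᵢ/kT = 0, 0.559229, 1.25069.
Z = Σ gᵢe^(−Eᵢ/kT) = 2·e^(−0) + 6·e^(−0.559229) + 2·e^(−1.25069) = 2.00000 + 3.42990 + 0.572614 = 6.00251.
F = −kT ln Z = −7.26 × ln(6.00251) = −7.26 × 1.79218 = -13.01 ×10⁻²¹ J.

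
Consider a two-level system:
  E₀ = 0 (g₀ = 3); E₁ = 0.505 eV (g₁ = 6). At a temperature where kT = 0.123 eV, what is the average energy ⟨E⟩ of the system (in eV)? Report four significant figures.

0.01611 eV

Eᵢ/kT = 0, 4.10569.
Z = Σ gᵢe^(−Eᵢ/kT) = 3·e^(−0) + 6·e^(−4.10569) = 3.00000 + 0.0988719 = 3.09887.
⟨E⟩ = Σ Eᵢ gᵢe^(−Eᵢ/kT) / Z = (0·3.00000 + 0.505·0.0988719) / 3.09887 = 0.01611 eV.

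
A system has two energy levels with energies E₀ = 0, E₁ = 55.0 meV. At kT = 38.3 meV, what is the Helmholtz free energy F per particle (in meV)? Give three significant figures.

-8.17 meV

Eᵢ/kT = 0, 1.4360.
Z = Σ e^(−Eᵢ/kT) = e^(−0) + e^(−1.4360) = 1.0000 + 0.23788 = 1.2379.
F = −kT ln Z = −38.3 × ln(1.2379) = −38.3 × 0.21342 = -8.17 meV.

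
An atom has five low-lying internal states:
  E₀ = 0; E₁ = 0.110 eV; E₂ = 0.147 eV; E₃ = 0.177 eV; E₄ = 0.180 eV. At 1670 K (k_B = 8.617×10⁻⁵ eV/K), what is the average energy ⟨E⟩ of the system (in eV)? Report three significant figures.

0.0863 eV

k_BT = 8.617×10⁻⁵ × 1670 K = 0.14390 eV.
Eᵢ/kT = 0, 0.76442, 1.0215, 1.2300, 1.2509.
Z = Σ e^(−Eᵢ/kT) = e^(−0) + e^(−0.76442) + e^(−1.0215) + e^(−1.2300) + e^(−1.2509) = 1.0000 + 0.46560 + 0.36005 + 0.29229 + 0.28625 = 2.4042.
⟨E⟩ = Σ Eᵢ e^(−Eᵢ/kT) / Z = (0·1.0000 + 0.110·0.46560 + 0.147·0.36005 + 0.177·0.29229 + 0.180·0.28625) / 2.4042 = 0.0863 eV.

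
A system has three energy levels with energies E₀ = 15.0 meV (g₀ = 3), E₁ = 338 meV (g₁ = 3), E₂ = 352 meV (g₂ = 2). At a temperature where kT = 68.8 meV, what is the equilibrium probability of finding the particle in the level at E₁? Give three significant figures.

Eᵢ/kT = 0.21802, 4.9128, 5.1163.
Z = Σ gᵢe^(−Eᵢ/kT) = 3·e^(−0.21802) + 3·e^(−4.9128) + 2·e^(−5.1163) = 2.4123 + 0.022056 + 0.011996 = 2.4464.
P₁ = g₁ e^(−E₁/kT) / Z = 0.022056/2.4464 = 0.00902.

0.00902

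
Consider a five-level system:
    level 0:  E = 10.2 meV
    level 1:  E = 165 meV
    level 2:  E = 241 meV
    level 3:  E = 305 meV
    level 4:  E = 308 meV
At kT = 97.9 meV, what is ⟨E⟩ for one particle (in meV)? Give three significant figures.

Eᵢ/kT = 0.10419, 1.6854, 2.4617, 3.1154, 3.1461.
Z = Σ e^(−Eᵢ/kT) = e^(−0.10419) + e^(−1.6854) + e^(−2.4617) + e^(−3.1154) + e^(−3.1461) = 0.90105 + 0.18537 + 0.085290 + 0.044361 + 0.043020 = 1.2591.
⟨E⟩ = Σ Eᵢ e^(−Eᵢ/kT) / Z = (10.2·0.90105 + 165·0.18537 + 241·0.085290 + 305·0.044361 + 308·0.043020) / 1.2591 = 69.2 meV.

69.2 meV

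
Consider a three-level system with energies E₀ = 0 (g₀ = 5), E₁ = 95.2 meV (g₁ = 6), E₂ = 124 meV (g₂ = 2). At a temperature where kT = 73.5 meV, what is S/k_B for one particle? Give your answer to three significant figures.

Eᵢ/kT = 0, 1.2952, 1.6871.
Z = Σ gᵢe^(−Eᵢ/kT) = 5·e^(−0) + 6·e^(−1.2952) + 2·e^(−1.6871) = 5.0000 + 1.6431 + 0.37011 = 7.0132.
⟨E⟩ = Σ EᵢPᵢ = 28.848 meV.
S/k_B = ln Z + ⟨E⟩/kT = ln(7.0132) + 28.848/73.5 = 1.9478 + 0.39249 = 2.34.

2.34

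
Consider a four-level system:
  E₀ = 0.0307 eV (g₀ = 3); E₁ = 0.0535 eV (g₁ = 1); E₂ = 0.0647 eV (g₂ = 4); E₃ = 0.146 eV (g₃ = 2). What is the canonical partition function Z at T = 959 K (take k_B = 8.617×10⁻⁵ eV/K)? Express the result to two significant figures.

k_BT = 8.617×10⁻⁵ × 959 K = 0.08264 eV.
Eᵢ/kT = 0.3715, 0.6474, 0.7829, 1.767.
Z = Σ gᵢe^(−Eᵢ/kT) = 3·e^(−0.3715) + 1·e^(−0.6474) + 4·e^(−0.7829) + 2·e^(−1.767) = 2.069 + 0.5234 + 1.828 + 0.3417 = 4.762.

Z = 4.8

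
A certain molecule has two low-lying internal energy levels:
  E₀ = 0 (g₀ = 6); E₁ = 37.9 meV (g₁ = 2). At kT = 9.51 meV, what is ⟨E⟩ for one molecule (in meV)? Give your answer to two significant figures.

Eᵢ/kT = 0, 3.985.
Z = Σ gᵢe^(−Eᵢ/kT) = 6·e^(−0) + 2·e^(−3.985) = 6.000 + 0.03718 = 6.037.
⟨E⟩ = Σ Eᵢ gᵢe^(−Eᵢ/kT) / Z = (0·6.000 + 37.9·0.03718) / 6.037 = 0.23 meV.

0.23 meV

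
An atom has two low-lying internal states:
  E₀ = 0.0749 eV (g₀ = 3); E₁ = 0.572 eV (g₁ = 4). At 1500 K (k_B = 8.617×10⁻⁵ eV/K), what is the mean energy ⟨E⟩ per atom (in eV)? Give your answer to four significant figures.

k_BT = 8.617×10⁻⁵ × 1500 K = 0.129255 eV.
Eᵢ/kT = 0.579475, 4.42536.
Z = Σ gᵢe^(−Eᵢ/kT) = 3·e^(−0.579475) + 4·e^(−4.42536) = 1.68058 + 0.0478796 = 1.72846.
⟨E⟩ = Σ Eᵢ gᵢe^(−Eᵢ/kT) / Z = (0.0749·1.68058 + 0.572·0.0478796) / 1.72846 = 0.08867 eV.

0.08867 eV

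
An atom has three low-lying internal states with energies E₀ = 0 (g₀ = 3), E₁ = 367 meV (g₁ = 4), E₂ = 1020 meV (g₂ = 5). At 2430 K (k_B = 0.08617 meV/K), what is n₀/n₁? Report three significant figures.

4.33

k_BT = 0.08617 × 2430 K = 209.39 meV.
n₀/n₁ = (g₀/g₁) exp[−(E₀−E₁)/kT] = (3/4) × exp(−(-367 meV)/(209.39 meV)) = (3/4) × exp(1.7527) = 4.33.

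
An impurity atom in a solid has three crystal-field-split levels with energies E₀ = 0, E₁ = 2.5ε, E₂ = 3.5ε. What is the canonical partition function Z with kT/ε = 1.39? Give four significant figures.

Eᵢ/kT = 0, 1.79856, 2.51799.
Z = Σ e^(−Eᵢ/kT) = e^(−0) + e^(−1.79856) + e^(−2.51799) = 1.00000 + 0.165537 + 0.0806215 = 1.24616.

Z = 1.246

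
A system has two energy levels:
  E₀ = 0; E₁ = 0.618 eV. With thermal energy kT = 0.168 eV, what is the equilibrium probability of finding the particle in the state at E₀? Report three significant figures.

0.975

Eᵢ/kT = 0, 3.6786.
Z = Σ e^(−Eᵢ/kT) = e^(−0) + e^(−3.6786) = 1.0000 + 0.025258 = 1.0253.
P₀ = e^(−E₀/kT) / Z = 1.0000/1.0253 = 0.975.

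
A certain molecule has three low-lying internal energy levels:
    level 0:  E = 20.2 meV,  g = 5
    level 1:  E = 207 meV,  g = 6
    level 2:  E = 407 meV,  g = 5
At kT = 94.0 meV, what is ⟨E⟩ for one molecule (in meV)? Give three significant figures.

Eᵢ/kT = 0.21489, 2.2021, 4.3298.
Z = Σ gᵢe^(−Eᵢ/kT) = 5·e^(−0.21489) + 6·e^(−2.2021) + 5·e^(−4.3298) = 4.0332 + 0.66342 + 0.065851 = 4.7625.
⟨E⟩ = Σ Eᵢ gᵢe^(−Eᵢ/kT) / Z = (20.2·4.0332 + 207·0.66342 + 407·0.065851) / 4.7625 = 51.6 meV.

51.6 meV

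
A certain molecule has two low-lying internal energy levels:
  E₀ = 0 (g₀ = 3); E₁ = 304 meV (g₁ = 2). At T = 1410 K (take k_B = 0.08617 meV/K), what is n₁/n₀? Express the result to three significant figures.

k_BT = 0.08617 × 1410 K = 121.50 meV.
n₁/n₀ = (g₁/g₀) exp[−(E₁−E₀)/kT] = (2/3) × exp(−(304 meV)/(121.50 meV)) = (2/3) × exp(-2.5021) = 0.0546.

0.0546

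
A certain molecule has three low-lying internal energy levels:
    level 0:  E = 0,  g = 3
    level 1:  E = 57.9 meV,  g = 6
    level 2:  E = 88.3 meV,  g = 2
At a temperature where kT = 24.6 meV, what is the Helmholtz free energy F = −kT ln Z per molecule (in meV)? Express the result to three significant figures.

Eᵢ/kT = 0, 2.3537, 3.5894.
Z = Σ gᵢe^(−Eᵢ/kT) = 3·e^(−0) + 6·e^(−2.3537) + 2·e^(−3.5894) = 3.0000 + 0.57010 + 0.055230 = 3.6253.
F = −kT ln Z = −24.6 × ln(3.6253) = −24.6 × 1.2879 = -31.7 meV.

-31.7 meV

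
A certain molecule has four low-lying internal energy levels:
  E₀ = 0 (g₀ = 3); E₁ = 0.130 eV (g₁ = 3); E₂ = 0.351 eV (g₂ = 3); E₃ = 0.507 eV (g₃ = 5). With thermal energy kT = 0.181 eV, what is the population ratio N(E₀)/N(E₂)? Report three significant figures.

n₀/n₂ = (g₀/g₂) exp[−(E₀−E₂)/kT] = (3/3) × exp(−(-0.351 eV)/(0.181 eV)) = (3/3) × exp(1.9392) = 6.95.

6.95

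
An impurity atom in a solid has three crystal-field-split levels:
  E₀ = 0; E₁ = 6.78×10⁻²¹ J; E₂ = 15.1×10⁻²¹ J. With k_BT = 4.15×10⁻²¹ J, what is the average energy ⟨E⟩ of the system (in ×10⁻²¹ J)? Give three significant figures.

1.41 ×10⁻²¹ J

Eᵢ/kT = 0, 1.6337, 3.6386.
Z = Σ e^(−Eᵢ/kT) = e^(−0) + e^(−1.6337) + e^(−3.6386) = 1.0000 + 0.19521 + 0.026289 = 1.2215.
⟨E⟩ = Σ Eᵢ e^(−Eᵢ/kT) / Z = (0·1.0000 + 6.78·0.19521 + 15.1·0.026289) / 1.2215 = 1.41 ×10⁻²¹ J.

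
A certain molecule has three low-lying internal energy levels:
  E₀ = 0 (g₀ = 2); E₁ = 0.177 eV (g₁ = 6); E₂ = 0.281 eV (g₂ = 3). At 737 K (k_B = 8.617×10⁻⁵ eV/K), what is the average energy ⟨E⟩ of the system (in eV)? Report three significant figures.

0.0314 eV

k_BT = 8.617×10⁻⁵ × 737 K = 0.063507 eV.
Eᵢ/kT = 0, 2.7871, 4.4247.
Z = Σ gᵢe^(−Eᵢ/kT) = 2·e^(−0) + 6·e^(−2.7871) + 3·e^(−4.4247) = 2.0000 + 0.36960 + 0.035933 = 2.4055.
⟨E⟩ = Σ Eᵢ gᵢe^(−Eᵢ/kT) / Z = (0·2.0000 + 0.177·0.36960 + 0.281·0.035933) / 2.4055 = 0.0314 eV.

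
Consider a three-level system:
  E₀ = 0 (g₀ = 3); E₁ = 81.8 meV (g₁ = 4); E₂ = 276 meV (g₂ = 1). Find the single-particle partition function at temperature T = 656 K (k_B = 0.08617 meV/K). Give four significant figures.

Z = 3.949

k_BT = 0.08617 × 656 K = 56.5275 meV.
Eᵢ/kT = 0, 1.44708, 4.88258.
Z = Σ gᵢe^(−Eᵢ/kT) = 3·e^(−0) + 4·e^(−1.44708) + 1·e^(−4.88258) = 3.00000 + 0.941025 + 0.00757744 = 3.94860.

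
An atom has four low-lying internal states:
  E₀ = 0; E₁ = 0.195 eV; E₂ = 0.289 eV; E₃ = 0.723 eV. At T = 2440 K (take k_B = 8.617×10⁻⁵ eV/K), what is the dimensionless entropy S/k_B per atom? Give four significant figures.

1.010

k_BT = 8.617×10⁻⁵ × 2440 K = 0.210255 eV.
Eᵢ/kT = 0, 0.927445, 1.37452, 3.43868.
Z = Σ e^(−Eᵢ/kT) = e^(−0) + e^(−0.927445) + e^(−1.37452) + e^(−3.43868) = 1.00000 + 0.395563 + 0.252961 + 0.0321070 = 1.68063.
⟨E⟩ = Σ EᵢPᵢ = 0.103208 eV.
S/k_B = ln Z + ⟨E⟩/kT = ln(1.68063) + 0.103208/0.210255 = 0.519169 + 0.490871 = 1.010.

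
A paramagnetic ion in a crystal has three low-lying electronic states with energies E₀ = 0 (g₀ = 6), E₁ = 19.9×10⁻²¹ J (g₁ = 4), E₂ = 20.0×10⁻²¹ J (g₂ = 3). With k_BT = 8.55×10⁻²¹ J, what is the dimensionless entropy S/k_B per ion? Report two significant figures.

2.1

Eᵢ/kT = 0, 2.327, 2.339.
Z = Σ gᵢe^(−Eᵢ/kT) = 6·e^(−0) + 4·e^(−2.327) + 3·e^(−2.339) = 6.000 + 0.3904 + 0.2893 = 6.680.
⟨E⟩ = Σ EᵢPᵢ = 2.029 ×10⁻²¹ J.
S/k_B = ln Z + ⟨E⟩/kT = ln(6.680) + 2.029/8.55 = 1.899 + 0.2373 = 2.1.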